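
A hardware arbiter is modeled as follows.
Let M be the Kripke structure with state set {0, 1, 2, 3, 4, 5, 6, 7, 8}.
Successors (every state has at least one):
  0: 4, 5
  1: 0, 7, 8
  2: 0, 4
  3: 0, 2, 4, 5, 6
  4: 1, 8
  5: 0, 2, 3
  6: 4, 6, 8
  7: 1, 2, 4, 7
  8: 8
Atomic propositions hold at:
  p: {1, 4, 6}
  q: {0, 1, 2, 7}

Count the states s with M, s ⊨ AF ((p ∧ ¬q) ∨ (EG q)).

4

Sat(¬q) = {3, 4, 5, 6, 8}
Sat(p ∧ ¬q) = {4, 6}
EG q: greatest fixpoint, start Z0 = {0, 1, 2, 7}, keep only states in Sat with some successor in Z. Z1 = {1, 2, 7}; Z2 = {1, 7}; fixed.
Sat(EG q) = {1, 7}
Sat((p ∧ ¬q) ∨ (EG q)) = {1, 4, 6, 7}
AF ((p ∧ ¬q) ∨ (EG q)): least fixpoint, start Z0 = {1, 4, 6, 7}, add states with every successor in Z. Already a fixed point.
Sat(AF ((p ∧ ¬q) ∨ (EG q))) = {1, 4, 6, 7}
|Sat(AF ((p ∧ ¬q) ∨ (EG q)))| = |{1, 4, 6, 7}| = 4.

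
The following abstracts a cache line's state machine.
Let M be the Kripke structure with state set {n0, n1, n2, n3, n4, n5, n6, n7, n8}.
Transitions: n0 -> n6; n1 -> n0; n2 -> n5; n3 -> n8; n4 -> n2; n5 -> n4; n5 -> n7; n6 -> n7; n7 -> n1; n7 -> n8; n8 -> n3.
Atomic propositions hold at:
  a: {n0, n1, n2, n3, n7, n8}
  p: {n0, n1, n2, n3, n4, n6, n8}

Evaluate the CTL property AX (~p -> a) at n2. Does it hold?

No

Sat(~p) = {n5, n7}
Sat(~p -> a) = {n0, n1, n2, n3, n4, n6, n7, n8}
Sat(AX (~p -> a)) = {s : every successor in {n0, n1, n2, n3, n4, n6, n7, n8}} = {n0, n1, n3, n4, n5, n6, n7, n8}
n2 ∉ Sat(AX (~p -> a)) = {n0, n1, n3, n4, n5, n6, n7, n8}, so the formula does not hold at n2.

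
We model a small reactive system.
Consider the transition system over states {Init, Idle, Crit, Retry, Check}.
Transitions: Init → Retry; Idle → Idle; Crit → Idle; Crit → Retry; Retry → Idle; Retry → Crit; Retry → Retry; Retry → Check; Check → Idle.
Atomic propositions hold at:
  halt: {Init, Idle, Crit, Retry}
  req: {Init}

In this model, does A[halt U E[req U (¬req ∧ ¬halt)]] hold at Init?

Sat(¬req) = {Idle, Crit, Retry, Check}
Sat(¬halt) = {Check}
Sat(¬req ∧ ¬halt) = {Check}
E[req U (¬req ∧ ¬halt)]: least fixpoint, start Z0 = Sat((¬req ∧ ¬halt)) = {Check}, add states in Sat(req) with some successor in Z. Already a fixed point.
Sat(E[req U (¬req ∧ ¬halt)]) = {Check}
A[halt U E[req U (¬req ∧ ¬halt)]]: least fixpoint, start Z0 = Sat(E[req U (¬req ∧ ¬halt)]) = {Check}, add states in Sat(halt) with every successor in Z. Already a fixed point.
Sat(A[halt U E[req U (¬req ∧ ¬halt)]]) = {Check}
Init ∉ Sat(A[halt U E[req U (¬req ∧ ¬halt)]]) = {Check}, so the formula does not hold at Init.

No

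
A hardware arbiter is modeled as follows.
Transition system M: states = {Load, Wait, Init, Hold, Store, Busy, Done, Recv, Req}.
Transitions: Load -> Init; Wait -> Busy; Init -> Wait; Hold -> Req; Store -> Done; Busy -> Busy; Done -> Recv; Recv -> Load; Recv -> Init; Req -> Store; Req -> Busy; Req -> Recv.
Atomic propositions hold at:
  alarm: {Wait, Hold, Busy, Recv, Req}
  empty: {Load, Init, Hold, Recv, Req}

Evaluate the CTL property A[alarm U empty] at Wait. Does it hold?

No

A[alarm U empty]: least fixpoint, start Z0 = Sat(empty) = {Load, Init, Hold, Recv, Req}, add states in Sat(alarm) with every successor in Z. Already a fixed point.
Sat(A[alarm U empty]) = {Load, Init, Hold, Recv, Req}
Wait ∉ Sat(A[alarm U empty]) = {Load, Init, Hold, Recv, Req}, so the formula does not hold at Wait.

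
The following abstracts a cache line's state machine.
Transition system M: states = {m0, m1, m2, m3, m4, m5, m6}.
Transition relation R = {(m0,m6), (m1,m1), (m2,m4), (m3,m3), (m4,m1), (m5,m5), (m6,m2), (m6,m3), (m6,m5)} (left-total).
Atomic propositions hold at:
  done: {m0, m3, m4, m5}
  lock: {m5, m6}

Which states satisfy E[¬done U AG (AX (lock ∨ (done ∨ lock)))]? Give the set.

{m3, m5, m6}

Sat(¬done) = {m1, m2, m6}
Sat(done ∨ lock) = {m0, m3, m4, m5, m6}
Sat(lock ∨ (done ∨ lock)) = {m0, m3, m4, m5, m6}
Sat(AX (lock ∨ (done ∨ lock))) = {s : every successor in {m0, m3, m4, m5, m6}} = {m0, m2, m3, m5}
AG (AX (lock ∨ (done ∨ lock))): greatest fixpoint, start Z0 = {m0, m2, m3, m5}, keep only states in Sat with every successor in Z. Z1 = {m3, m5}; fixed.
Sat(AG (AX (lock ∨ (done ∨ lock)))) = {m3, m5}
E[¬done U AG (AX (lock ∨ (done ∨ lock)))]: least fixpoint, start Z0 = Sat(AG (AX (lock ∨ (done ∨ lock)))) = {m3, m5}, add states in Sat(¬done) with some successor in Z. Z1 = {m3, m5, m6}; fixed.
Sat(E[¬done U AG (AX (lock ∨ (done ∨ lock)))]) = {m3, m5, m6}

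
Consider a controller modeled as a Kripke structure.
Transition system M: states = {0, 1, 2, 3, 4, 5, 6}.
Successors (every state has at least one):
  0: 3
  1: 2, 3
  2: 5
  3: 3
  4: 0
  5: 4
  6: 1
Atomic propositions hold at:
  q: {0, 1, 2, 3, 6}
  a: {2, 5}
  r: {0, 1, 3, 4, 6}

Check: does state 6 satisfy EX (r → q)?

Sat(r → q) = {0, 1, 2, 3, 5, 6}
Sat(EX (r → q)) = {s : some successor in {0, 1, 2, 3, 5, 6}} = {0, 1, 2, 3, 4, 6}
6 ∈ Sat(EX (r → q)) = {0, 1, 2, 3, 4, 6}, so the formula holds at 6.

Yes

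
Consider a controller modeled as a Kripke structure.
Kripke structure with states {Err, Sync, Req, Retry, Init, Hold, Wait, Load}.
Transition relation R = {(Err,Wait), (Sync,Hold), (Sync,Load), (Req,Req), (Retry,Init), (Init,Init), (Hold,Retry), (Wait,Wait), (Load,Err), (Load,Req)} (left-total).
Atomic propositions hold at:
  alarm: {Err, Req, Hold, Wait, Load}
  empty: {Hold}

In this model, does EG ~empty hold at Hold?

No

Sat(~empty) = {Err, Sync, Req, Retry, Init, Wait, Load}
EG ~empty: greatest fixpoint, start Z0 = {Err, Sync, Req, Retry, Init, Wait, Load}, keep only states in Sat with some successor in Z. Already a fixed point.
Sat(EG ~empty) = {Err, Sync, Req, Retry, Init, Wait, Load}
Hold ∉ Sat(EG ~empty) = {Err, Sync, Req, Retry, Init, Wait, Load}, so the formula does not hold at Hold.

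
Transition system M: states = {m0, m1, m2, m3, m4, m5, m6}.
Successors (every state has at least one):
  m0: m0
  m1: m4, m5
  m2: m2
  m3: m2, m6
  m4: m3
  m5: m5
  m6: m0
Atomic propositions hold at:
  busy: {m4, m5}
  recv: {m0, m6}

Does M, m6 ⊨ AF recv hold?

Yes

AF recv: least fixpoint, start Z0 = {m0, m6}, add states with every successor in Z. Already a fixed point.
Sat(AF recv) = {m0, m6}
m6 ∈ Sat(AF recv) = {m0, m6}, so the formula holds at m6.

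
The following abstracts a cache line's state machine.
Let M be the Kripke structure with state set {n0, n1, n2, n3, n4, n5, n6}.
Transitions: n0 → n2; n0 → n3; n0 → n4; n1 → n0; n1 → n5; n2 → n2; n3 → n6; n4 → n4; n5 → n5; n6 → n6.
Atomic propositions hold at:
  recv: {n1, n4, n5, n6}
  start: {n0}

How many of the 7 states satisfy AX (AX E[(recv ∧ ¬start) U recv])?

4

Sat(¬start) = {n1, n2, n3, n4, n5, n6}
Sat(recv ∧ ¬start) = {n1, n4, n5, n6}
E[(recv ∧ ¬start) U recv]: least fixpoint, start Z0 = Sat(recv) = {n1, n4, n5, n6}, add states in Sat(recv ∧ ¬start) with some successor in Z. Already a fixed point.
Sat(E[(recv ∧ ¬start) U recv]) = {n1, n4, n5, n6}
Sat(AX E[(recv ∧ ¬start) U recv]) = {s : every successor in {n1, n4, n5, n6}} = {n3, n4, n5, n6}
Sat(AX (AX E[(recv ∧ ¬start) U recv])) = {s : every successor in {n3, n4, n5, n6}} = {n3, n4, n5, n6}
|Sat(AX (AX E[(recv ∧ ¬start) U recv]))| = |{n3, n4, n5, n6}| = 4.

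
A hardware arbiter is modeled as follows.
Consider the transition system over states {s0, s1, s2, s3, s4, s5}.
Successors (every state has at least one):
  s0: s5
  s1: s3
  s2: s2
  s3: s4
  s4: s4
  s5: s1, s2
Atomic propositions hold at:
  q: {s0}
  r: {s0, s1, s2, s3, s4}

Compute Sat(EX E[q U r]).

E[q U r]: least fixpoint, start Z0 = Sat(r) = {s0, s1, s2, s3, s4}, add states in Sat(q) with some successor in Z. Already a fixed point.
Sat(E[q U r]) = {s0, s1, s2, s3, s4}
Sat(EX E[q U r]) = {s : some successor in {s0, s1, s2, s3, s4}} = {s1, s2, s3, s4, s5}

{s1, s2, s3, s4, s5}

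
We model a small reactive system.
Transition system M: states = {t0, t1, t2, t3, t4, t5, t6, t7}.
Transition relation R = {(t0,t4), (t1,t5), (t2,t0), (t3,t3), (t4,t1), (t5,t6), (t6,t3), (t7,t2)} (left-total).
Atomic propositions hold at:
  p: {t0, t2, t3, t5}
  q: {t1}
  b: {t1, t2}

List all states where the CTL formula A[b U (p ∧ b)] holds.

Sat(p ∧ b) = {t2}
A[b U (p ∧ b)]: least fixpoint, start Z0 = Sat((p ∧ b)) = {t2}, add states in Sat(b) with every successor in Z. Already a fixed point.
Sat(A[b U (p ∧ b)]) = {t2}

{t2}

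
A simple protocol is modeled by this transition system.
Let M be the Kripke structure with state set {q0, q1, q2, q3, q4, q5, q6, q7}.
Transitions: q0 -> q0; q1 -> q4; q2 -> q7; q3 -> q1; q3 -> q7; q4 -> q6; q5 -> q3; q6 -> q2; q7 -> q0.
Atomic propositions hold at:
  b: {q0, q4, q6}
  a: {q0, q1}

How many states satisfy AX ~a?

Sat(~a) = {q2, q3, q4, q5, q6, q7}
Sat(AX ~a) = {s : every successor in {q2, q3, q4, q5, q6, q7}} = {q1, q2, q4, q5, q6}
|Sat(AX ~a)| = |{q1, q2, q4, q5, q6}| = 5.

5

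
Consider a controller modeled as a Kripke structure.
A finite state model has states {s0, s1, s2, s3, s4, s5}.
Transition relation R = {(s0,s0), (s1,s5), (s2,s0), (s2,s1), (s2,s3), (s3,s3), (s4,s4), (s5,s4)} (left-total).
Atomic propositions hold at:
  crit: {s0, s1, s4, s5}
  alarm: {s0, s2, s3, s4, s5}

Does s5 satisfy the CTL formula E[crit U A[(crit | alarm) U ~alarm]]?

No

Sat(crit | alarm) = {s0, s1, s2, s3, s4, s5}
Sat(~alarm) = {s1}
A[(crit | alarm) U ~alarm]: least fixpoint, start Z0 = Sat(~alarm) = {s1}, add states in Sat(crit | alarm) with every successor in Z. Already a fixed point.
Sat(A[(crit | alarm) U ~alarm]) = {s1}
E[crit U A[(crit | alarm) U ~alarm]]: least fixpoint, start Z0 = Sat(A[(crit | alarm) U ~alarm]) = {s1}, add states in Sat(crit) with some successor in Z. Already a fixed point.
Sat(E[crit U A[(crit | alarm) U ~alarm]]) = {s1}
s5 ∉ Sat(E[crit U A[(crit | alarm) U ~alarm]]) = {s1}, so the formula does not hold at s5.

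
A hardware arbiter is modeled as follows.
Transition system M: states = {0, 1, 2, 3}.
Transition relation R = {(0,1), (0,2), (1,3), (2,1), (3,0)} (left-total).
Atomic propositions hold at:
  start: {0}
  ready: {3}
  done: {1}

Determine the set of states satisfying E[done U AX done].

{2}

Sat(AX done) = {s : every successor in {1}} = {2}
E[done U AX done]: least fixpoint, start Z0 = Sat(AX done) = {2}, add states in Sat(done) with some successor in Z. Already a fixed point.
Sat(E[done U AX done]) = {2}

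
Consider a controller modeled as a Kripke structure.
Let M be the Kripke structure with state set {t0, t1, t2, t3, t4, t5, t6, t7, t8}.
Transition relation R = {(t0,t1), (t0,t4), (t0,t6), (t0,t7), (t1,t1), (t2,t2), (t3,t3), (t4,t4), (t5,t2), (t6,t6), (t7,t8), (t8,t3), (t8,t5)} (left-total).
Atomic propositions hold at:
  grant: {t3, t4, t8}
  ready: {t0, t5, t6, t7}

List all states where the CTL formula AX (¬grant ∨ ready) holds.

{t1, t2, t5, t6}

Sat(¬grant) = {t0, t1, t2, t5, t6, t7}
Sat(¬grant ∨ ready) = {t0, t1, t2, t5, t6, t7}
Sat(AX (¬grant ∨ ready)) = {s : every successor in {t0, t1, t2, t5, t6, t7}} = {t1, t2, t5, t6}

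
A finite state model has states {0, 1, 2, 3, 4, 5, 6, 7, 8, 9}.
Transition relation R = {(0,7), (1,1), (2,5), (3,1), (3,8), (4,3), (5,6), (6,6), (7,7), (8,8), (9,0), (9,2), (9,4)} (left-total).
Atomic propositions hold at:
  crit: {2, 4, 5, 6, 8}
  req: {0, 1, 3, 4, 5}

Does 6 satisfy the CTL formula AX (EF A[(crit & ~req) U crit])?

Yes

Sat(~req) = {2, 6, 7, 8, 9}
Sat(crit & ~req) = {2, 6, 8}
A[(crit & ~req) U crit]: least fixpoint, start Z0 = Sat(crit) = {2, 4, 5, 6, 8}, add states in Sat(crit & ~req) with every successor in Z. Already a fixed point.
Sat(A[(crit & ~req) U crit]) = {2, 4, 5, 6, 8}
EF A[(crit & ~req) U crit]: least fixpoint, start Z0 = {2, 4, 5, 6, 8}, add states with some successor in Z. Z1 = {2, 3, 4, 5, 6, 8, 9}; fixed.
Sat(EF A[(crit & ~req) U crit]) = {2, 3, 4, 5, 6, 8, 9}
Sat(AX (EF A[(crit & ~req) U crit])) = {s : every successor in {2, 3, 4, 5, 6, 8, 9}} = {2, 4, 5, 6, 8}
6 ∈ Sat(AX (EF A[(crit & ~req) U crit])) = {2, 4, 5, 6, 8}, so the formula holds at 6.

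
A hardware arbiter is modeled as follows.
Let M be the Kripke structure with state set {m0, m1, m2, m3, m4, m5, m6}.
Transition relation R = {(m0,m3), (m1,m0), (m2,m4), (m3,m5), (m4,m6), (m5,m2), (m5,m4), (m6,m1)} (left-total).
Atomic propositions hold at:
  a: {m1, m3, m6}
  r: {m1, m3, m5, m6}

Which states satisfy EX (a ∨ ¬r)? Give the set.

Sat(¬r) = {m0, m2, m4}
Sat(a ∨ ¬r) = {m0, m1, m2, m3, m4, m6}
Sat(EX (a ∨ ¬r)) = {s : some successor in {m0, m1, m2, m3, m4, m6}} = {m0, m1, m2, m4, m5, m6}

{m0, m1, m2, m4, m5, m6}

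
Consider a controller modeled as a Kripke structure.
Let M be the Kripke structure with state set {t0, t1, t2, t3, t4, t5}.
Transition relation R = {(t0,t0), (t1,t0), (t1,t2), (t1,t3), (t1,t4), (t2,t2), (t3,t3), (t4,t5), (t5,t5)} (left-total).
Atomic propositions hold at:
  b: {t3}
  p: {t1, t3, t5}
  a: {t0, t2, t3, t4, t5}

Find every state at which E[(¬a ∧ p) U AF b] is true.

{t1, t3}

Sat(¬a) = {t1}
Sat(¬a ∧ p) = {t1}
AF b: least fixpoint, start Z0 = {t3}, add states with every successor in Z. Already a fixed point.
Sat(AF b) = {t3}
E[(¬a ∧ p) U AF b]: least fixpoint, start Z0 = Sat(AF b) = {t3}, add states in Sat(¬a ∧ p) with some successor in Z. Z1 = {t1, t3}; fixed.
Sat(E[(¬a ∧ p) U AF b]) = {t1, t3}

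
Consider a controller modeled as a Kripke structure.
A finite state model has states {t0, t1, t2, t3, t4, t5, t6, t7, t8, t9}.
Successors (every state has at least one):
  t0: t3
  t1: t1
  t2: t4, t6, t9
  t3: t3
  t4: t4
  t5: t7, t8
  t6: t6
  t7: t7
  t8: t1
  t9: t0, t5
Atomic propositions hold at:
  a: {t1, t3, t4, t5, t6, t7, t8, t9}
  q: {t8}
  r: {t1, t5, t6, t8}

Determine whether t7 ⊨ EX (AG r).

No

AG r: greatest fixpoint, start Z0 = {t1, t5, t6, t8}, keep only states in Sat with every successor in Z. Z1 = {t1, t6, t8}; fixed.
Sat(AG r) = {t1, t6, t8}
Sat(EX (AG r)) = {s : some successor in {t1, t6, t8}} = {t1, t2, t5, t6, t8}
t7 ∉ Sat(EX (AG r)) = {t1, t2, t5, t6, t8}, so the formula does not hold at t7.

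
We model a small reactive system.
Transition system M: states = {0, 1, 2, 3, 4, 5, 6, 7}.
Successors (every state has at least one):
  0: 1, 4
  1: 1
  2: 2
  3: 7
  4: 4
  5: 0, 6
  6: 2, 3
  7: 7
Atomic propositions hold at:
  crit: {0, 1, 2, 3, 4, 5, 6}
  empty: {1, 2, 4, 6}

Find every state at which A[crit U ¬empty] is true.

Sat(¬empty) = {0, 3, 5, 7}
A[crit U ¬empty]: least fixpoint, start Z0 = Sat(¬empty) = {0, 3, 5, 7}, add states in Sat(crit) with every successor in Z. Already a fixed point.
Sat(A[crit U ¬empty]) = {0, 3, 5, 7}

{0, 3, 5, 7}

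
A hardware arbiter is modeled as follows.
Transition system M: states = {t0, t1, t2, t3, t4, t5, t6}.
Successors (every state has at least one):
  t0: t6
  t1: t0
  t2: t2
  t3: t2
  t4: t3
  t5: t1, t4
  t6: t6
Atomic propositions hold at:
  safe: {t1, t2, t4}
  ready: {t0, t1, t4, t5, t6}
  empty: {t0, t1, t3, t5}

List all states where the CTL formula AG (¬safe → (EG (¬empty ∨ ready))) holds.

Sat(¬safe) = {t0, t3, t5, t6}
Sat(¬empty) = {t2, t4, t6}
Sat(¬empty ∨ ready) = {t0, t1, t2, t4, t5, t6}
EG (¬empty ∨ ready): greatest fixpoint, start Z0 = {t0, t1, t2, t4, t5, t6}, keep only states in Sat with some successor in Z. Z1 = {t0, t1, t2, t5, t6}; fixed.
Sat(EG (¬empty ∨ ready)) = {t0, t1, t2, t5, t6}
Sat(¬safe → (EG (¬empty ∨ ready))) = {t0, t1, t2, t4, t5, t6}
AG (¬safe → (EG (¬empty ∨ ready))): greatest fixpoint, start Z0 = {t0, t1, t2, t4, t5, t6}, keep only states in Sat with every successor in Z. Z1 = {t0, t1, t2, t5, t6}; Z2 = {t0, t1, t2, t6}; fixed.
Sat(AG (¬safe → (EG (¬empty ∨ ready)))) = {t0, t1, t2, t6}

{t0, t1, t2, t6}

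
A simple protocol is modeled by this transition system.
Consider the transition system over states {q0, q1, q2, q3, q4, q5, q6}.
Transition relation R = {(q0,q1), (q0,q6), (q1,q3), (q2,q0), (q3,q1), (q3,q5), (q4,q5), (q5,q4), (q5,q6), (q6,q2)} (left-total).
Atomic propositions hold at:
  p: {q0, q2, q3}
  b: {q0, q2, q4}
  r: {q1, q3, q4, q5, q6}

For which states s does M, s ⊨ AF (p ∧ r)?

Sat(p ∧ r) = {q3}
AF (p ∧ r): least fixpoint, start Z0 = {q3}, add states with every successor in Z. Z1 = {q1, q3}; fixed.
Sat(AF (p ∧ r)) = {q1, q3}

{q1, q3}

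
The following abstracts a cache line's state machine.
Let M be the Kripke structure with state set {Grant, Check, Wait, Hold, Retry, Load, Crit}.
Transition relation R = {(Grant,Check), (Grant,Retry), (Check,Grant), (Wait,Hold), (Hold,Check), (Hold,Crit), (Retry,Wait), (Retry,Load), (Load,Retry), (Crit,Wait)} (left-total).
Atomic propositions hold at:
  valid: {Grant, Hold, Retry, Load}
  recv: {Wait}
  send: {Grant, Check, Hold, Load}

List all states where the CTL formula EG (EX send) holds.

Sat(EX send) = {s : some successor in {Grant, Check, Hold, Load}} = {Grant, Check, Wait, Hold, Retry}
EG (EX send): greatest fixpoint, start Z0 = {Grant, Check, Wait, Hold, Retry}, keep only states in Sat with some successor in Z. Already a fixed point.
Sat(EG (EX send)) = {Grant, Check, Wait, Hold, Retry}

{Grant, Check, Wait, Hold, Retry}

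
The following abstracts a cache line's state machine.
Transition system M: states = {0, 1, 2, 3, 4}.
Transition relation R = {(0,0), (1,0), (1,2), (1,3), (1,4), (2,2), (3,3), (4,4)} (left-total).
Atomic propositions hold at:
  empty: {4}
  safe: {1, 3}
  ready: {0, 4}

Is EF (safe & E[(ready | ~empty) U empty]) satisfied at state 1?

Sat(~empty) = {0, 1, 2, 3}
Sat(ready | ~empty) = {0, 1, 2, 3, 4}
E[(ready | ~empty) U empty]: least fixpoint, start Z0 = Sat(empty) = {4}, add states in Sat(ready | ~empty) with some successor in Z. Z1 = {1, 4}; fixed.
Sat(E[(ready | ~empty) U empty]) = {1, 4}
Sat(safe & E[(ready | ~empty) U empty]) = {1}
EF (safe & E[(ready | ~empty) U empty]): least fixpoint, start Z0 = {1}, add states with some successor in Z. Already a fixed point.
Sat(EF (safe & E[(ready | ~empty) U empty])) = {1}
1 ∈ Sat(EF (safe & E[(ready | ~empty) U empty])) = {1}, so the formula holds at 1.

Yes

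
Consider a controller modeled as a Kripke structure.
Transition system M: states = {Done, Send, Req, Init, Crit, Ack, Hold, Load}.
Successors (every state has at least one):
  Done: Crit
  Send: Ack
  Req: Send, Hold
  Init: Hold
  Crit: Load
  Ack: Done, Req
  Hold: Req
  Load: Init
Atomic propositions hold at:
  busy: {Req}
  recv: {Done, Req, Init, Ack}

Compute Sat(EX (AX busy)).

Sat(AX busy) = {s : every successor in {Req}} = {Hold}
Sat(EX (AX busy)) = {s : some successor in {Hold}} = {Req, Init}

{Req, Init}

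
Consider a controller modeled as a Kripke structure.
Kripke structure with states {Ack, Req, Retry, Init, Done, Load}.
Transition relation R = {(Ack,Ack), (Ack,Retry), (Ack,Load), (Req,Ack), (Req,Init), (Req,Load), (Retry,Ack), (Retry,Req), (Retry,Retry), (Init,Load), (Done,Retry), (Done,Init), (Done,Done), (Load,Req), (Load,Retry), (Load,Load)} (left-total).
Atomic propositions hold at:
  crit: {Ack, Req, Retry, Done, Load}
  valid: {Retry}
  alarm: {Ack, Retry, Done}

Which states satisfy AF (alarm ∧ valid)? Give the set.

Sat(alarm ∧ valid) = {Retry}
AF (alarm ∧ valid): least fixpoint, start Z0 = {Retry}, add states with every successor in Z. Already a fixed point.
Sat(AF (alarm ∧ valid)) = {Retry}

{Retry}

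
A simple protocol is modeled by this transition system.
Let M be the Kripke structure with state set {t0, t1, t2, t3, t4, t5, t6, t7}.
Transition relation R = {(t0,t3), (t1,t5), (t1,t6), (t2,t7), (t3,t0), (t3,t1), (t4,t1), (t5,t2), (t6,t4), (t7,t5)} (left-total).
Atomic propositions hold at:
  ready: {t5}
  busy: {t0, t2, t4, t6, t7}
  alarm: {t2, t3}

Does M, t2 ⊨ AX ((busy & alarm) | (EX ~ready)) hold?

No

Sat(busy & alarm) = {t2}
Sat(~ready) = {t0, t1, t2, t3, t4, t6, t7}
Sat(EX ~ready) = {s : some successor in {t0, t1, t2, t3, t4, t6, t7}} = {t0, t1, t2, t3, t4, t5, t6}
Sat((busy & alarm) | (EX ~ready)) = {t0, t1, t2, t3, t4, t5, t6}
Sat(AX ((busy & alarm) | (EX ~ready))) = {s : every successor in {t0, t1, t2, t3, t4, t5, t6}} = {t0, t1, t3, t4, t5, t6, t7}
t2 ∉ Sat(AX ((busy & alarm) | (EX ~ready))) = {t0, t1, t3, t4, t5, t6, t7}, so the formula does not hold at t2.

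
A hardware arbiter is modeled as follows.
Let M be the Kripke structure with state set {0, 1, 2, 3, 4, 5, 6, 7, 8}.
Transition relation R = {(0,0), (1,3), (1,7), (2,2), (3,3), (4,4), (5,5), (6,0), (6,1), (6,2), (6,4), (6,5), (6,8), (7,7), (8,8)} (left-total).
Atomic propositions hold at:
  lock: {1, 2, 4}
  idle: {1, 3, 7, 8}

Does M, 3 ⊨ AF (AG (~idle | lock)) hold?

Sat(~idle) = {0, 2, 4, 5, 6}
Sat(~idle | lock) = {0, 1, 2, 4, 5, 6}
AG (~idle | lock): greatest fixpoint, start Z0 = {0, 1, 2, 4, 5, 6}, keep only states in Sat with every successor in Z. Z1 = {0, 2, 4, 5}; fixed.
Sat(AG (~idle | lock)) = {0, 2, 4, 5}
AF (AG (~idle | lock)): least fixpoint, start Z0 = {0, 2, 4, 5}, add states with every successor in Z. Already a fixed point.
Sat(AF (AG (~idle | lock))) = {0, 2, 4, 5}
3 ∉ Sat(AF (AG (~idle | lock))) = {0, 2, 4, 5}, so the formula does not hold at 3.

No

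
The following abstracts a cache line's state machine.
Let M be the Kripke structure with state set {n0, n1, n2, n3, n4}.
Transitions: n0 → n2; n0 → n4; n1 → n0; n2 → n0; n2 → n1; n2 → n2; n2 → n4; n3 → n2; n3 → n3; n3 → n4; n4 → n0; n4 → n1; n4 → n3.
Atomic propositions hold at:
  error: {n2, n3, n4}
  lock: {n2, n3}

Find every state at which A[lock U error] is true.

{n2, n3, n4}

A[lock U error]: least fixpoint, start Z0 = Sat(error) = {n2, n3, n4}, add states in Sat(lock) with every successor in Z. Already a fixed point.
Sat(A[lock U error]) = {n2, n3, n4}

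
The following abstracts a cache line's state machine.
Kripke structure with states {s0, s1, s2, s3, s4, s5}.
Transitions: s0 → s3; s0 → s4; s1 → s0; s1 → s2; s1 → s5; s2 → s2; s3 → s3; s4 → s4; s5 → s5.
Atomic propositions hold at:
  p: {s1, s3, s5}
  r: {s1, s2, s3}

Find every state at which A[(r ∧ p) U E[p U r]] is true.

Sat(r ∧ p) = {s1, s3}
E[p U r]: least fixpoint, start Z0 = Sat(r) = {s1, s2, s3}, add states in Sat(p) with some successor in Z. Already a fixed point.
Sat(E[p U r]) = {s1, s2, s3}
A[(r ∧ p) U E[p U r]]: least fixpoint, start Z0 = Sat(E[p U r]) = {s1, s2, s3}, add states in Sat(r ∧ p) with every successor in Z. Already a fixed point.
Sat(A[(r ∧ p) U E[p U r]]) = {s1, s2, s3}

{s1, s2, s3}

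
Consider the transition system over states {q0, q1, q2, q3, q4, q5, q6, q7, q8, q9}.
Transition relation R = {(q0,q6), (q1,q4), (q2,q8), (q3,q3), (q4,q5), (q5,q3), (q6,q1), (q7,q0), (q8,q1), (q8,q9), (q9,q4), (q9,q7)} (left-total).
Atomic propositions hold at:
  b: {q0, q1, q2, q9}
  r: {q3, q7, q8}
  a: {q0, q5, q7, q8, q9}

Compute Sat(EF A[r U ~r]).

{q0, q1, q2, q4, q5, q6, q7, q8, q9}

Sat(~r) = {q0, q1, q2, q4, q5, q6, q9}
A[r U ~r]: least fixpoint, start Z0 = Sat(~r) = {q0, q1, q2, q4, q5, q6, q9}, add states in Sat(r) with every successor in Z. Z1 = {q0, q1, q2, q4, q5, q6, q7, q8, q9}; fixed.
Sat(A[r U ~r]) = {q0, q1, q2, q4, q5, q6, q7, q8, q9}
EF A[r U ~r]: least fixpoint, start Z0 = {q0, q1, q2, q4, q5, q6, q7, q8, q9}, add states with some successor in Z. Already a fixed point.
Sat(EF A[r U ~r]) = {q0, q1, q2, q4, q5, q6, q7, q8, q9}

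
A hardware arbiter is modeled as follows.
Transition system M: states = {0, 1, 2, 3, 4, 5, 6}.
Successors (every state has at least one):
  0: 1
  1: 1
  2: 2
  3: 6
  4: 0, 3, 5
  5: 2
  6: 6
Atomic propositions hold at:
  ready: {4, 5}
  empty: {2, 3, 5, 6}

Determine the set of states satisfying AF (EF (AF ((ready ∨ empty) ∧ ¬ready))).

{2, 3, 4, 5, 6}

Sat(ready ∨ empty) = {2, 3, 4, 5, 6}
Sat(¬ready) = {0, 1, 2, 3, 6}
Sat((ready ∨ empty) ∧ ¬ready) = {2, 3, 6}
AF ((ready ∨ empty) ∧ ¬ready): least fixpoint, start Z0 = {2, 3, 6}, add states with every successor in Z. Z1 = {2, 3, 5, 6}; fixed.
Sat(AF ((ready ∨ empty) ∧ ¬ready)) = {2, 3, 5, 6}
EF (AF ((ready ∨ empty) ∧ ¬ready)): least fixpoint, start Z0 = {2, 3, 5, 6}, add states with some successor in Z. Z1 = {2, 3, 4, 5, 6}; fixed.
Sat(EF (AF ((ready ∨ empty) ∧ ¬ready))) = {2, 3, 4, 5, 6}
AF (EF (AF ((ready ∨ empty) ∧ ¬ready))): least fixpoint, start Z0 = {2, 3, 4, 5, 6}, add states with every successor in Z. Already a fixed point.
Sat(AF (EF (AF ((ready ∨ empty) ∧ ¬ready)))) = {2, 3, 4, 5, 6}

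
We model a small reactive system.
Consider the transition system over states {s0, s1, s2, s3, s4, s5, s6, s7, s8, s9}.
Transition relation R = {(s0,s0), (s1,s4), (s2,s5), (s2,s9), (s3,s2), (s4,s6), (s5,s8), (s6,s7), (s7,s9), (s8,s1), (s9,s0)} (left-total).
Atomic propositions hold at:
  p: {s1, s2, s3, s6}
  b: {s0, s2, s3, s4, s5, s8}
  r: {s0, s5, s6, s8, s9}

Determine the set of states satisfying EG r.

EG r: greatest fixpoint, start Z0 = {s0, s5, s6, s8, s9}, keep only states in Sat with some successor in Z. Z1 = {s0, s5, s9}; Z2 = {s0, s9}; fixed.
Sat(EG r) = {s0, s9}

{s0, s9}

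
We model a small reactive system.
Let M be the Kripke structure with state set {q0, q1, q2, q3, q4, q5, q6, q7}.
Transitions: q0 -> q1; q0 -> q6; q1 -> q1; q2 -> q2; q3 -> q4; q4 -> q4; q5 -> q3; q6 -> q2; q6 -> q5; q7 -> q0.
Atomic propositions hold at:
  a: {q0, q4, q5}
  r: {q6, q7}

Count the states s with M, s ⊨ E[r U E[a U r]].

E[a U r]: least fixpoint, start Z0 = Sat(r) = {q6, q7}, add states in Sat(a) with some successor in Z. Z1 = {q0, q6, q7}; fixed.
Sat(E[a U r]) = {q0, q6, q7}
E[r U E[a U r]]: least fixpoint, start Z0 = Sat(E[a U r]) = {q0, q6, q7}, add states in Sat(r) with some successor in Z. Already a fixed point.
Sat(E[r U E[a U r]]) = {q0, q6, q7}
|Sat(E[r U E[a U r]])| = |{q0, q6, q7}| = 3.

3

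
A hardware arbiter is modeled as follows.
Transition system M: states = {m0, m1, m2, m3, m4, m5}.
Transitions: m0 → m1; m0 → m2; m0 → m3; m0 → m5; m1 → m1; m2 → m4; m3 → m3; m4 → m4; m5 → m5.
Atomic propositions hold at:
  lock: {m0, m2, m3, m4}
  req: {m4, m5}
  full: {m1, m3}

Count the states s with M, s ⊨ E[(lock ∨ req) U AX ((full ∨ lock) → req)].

4

Sat(lock ∨ req) = {m0, m2, m3, m4, m5}
Sat(full ∨ lock) = {m0, m1, m2, m3, m4}
Sat((full ∨ lock) → req) = {m4, m5}
Sat(AX ((full ∨ lock) → req)) = {s : every successor in {m4, m5}} = {m2, m4, m5}
E[(lock ∨ req) U AX ((full ∨ lock) → req)]: least fixpoint, start Z0 = Sat(AX ((full ∨ lock) → req)) = {m2, m4, m5}, add states in Sat(lock ∨ req) with some successor in Z. Z1 = {m0, m2, m4, m5}; fixed.
Sat(E[(lock ∨ req) U AX ((full ∨ lock) → req)]) = {m0, m2, m4, m5}
|Sat(E[(lock ∨ req) U AX ((full ∨ lock) → req)])| = |{m0, m2, m4, m5}| = 4.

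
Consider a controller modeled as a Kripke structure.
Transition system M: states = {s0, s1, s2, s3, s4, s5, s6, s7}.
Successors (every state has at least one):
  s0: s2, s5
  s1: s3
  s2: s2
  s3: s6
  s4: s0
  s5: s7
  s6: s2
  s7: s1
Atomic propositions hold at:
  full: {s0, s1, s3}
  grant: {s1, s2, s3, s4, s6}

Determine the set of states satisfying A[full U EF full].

EF full: least fixpoint, start Z0 = {s0, s1, s3}, add states with some successor in Z. Z1 = {s0, s1, s3, s4, s7}; Z2 = {s0, s1, s3, s4, s5, s7}; fixed.
Sat(EF full) = {s0, s1, s3, s4, s5, s7}
A[full U EF full]: least fixpoint, start Z0 = Sat(EF full) = {s0, s1, s3, s4, s5, s7}, add states in Sat(full) with every successor in Z. Already a fixed point.
Sat(A[full U EF full]) = {s0, s1, s3, s4, s5, s7}

{s0, s1, s3, s4, s5, s7}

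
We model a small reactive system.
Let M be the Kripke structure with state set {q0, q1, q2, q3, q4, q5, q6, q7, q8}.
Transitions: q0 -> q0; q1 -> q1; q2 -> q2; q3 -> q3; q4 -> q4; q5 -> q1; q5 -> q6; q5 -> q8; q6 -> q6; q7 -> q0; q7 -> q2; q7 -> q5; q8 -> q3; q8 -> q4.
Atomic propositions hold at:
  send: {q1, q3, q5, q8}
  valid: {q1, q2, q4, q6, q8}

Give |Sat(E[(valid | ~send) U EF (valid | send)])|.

8

Sat(~send) = {q0, q2, q4, q6, q7}
Sat(valid | ~send) = {q0, q1, q2, q4, q6, q7, q8}
Sat(valid | send) = {q1, q2, q3, q4, q5, q6, q8}
EF (valid | send): least fixpoint, start Z0 = {q1, q2, q3, q4, q5, q6, q8}, add states with some successor in Z. Z1 = {q1, q2, q3, q4, q5, q6, q7, q8}; fixed.
Sat(EF (valid | send)) = {q1, q2, q3, q4, q5, q6, q7, q8}
E[(valid | ~send) U EF (valid | send)]: least fixpoint, start Z0 = Sat(EF (valid | send)) = {q1, q2, q3, q4, q5, q6, q7, q8}, add states in Sat(valid | ~send) with some successor in Z. Already a fixed point.
Sat(E[(valid | ~send) U EF (valid | send)]) = {q1, q2, q3, q4, q5, q6, q7, q8}
|Sat(E[(valid | ~send) U EF (valid | send)])| = |{q1, q2, q3, q4, q5, q6, q7, q8}| = 8.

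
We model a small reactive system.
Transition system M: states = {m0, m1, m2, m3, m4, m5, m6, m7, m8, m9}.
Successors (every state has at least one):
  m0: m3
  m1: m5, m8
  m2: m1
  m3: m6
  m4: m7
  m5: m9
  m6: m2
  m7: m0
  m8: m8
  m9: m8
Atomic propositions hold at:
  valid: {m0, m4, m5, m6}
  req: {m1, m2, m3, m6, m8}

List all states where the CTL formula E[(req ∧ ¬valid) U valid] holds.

{m0, m1, m2, m3, m4, m5, m6}

Sat(¬valid) = {m1, m2, m3, m7, m8, m9}
Sat(req ∧ ¬valid) = {m1, m2, m3, m8}
E[(req ∧ ¬valid) U valid]: least fixpoint, start Z0 = Sat(valid) = {m0, m4, m5, m6}, add states in Sat(req ∧ ¬valid) with some successor in Z. Z1 = {m0, m1, m3, m4, m5, m6}; Z2 = {m0, m1, m2, m3, m4, m5, m6}; fixed.
Sat(E[(req ∧ ¬valid) U valid]) = {m0, m1, m2, m3, m4, m5, m6}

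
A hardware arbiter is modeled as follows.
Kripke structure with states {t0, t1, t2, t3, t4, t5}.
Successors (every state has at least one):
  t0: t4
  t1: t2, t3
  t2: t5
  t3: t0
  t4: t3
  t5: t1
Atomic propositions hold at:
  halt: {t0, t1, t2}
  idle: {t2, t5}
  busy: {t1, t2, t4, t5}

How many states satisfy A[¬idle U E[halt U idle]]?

Sat(¬idle) = {t0, t1, t3, t4}
E[halt U idle]: least fixpoint, start Z0 = Sat(idle) = {t2, t5}, add states in Sat(halt) with some successor in Z. Z1 = {t1, t2, t5}; fixed.
Sat(E[halt U idle]) = {t1, t2, t5}
A[¬idle U E[halt U idle]]: least fixpoint, start Z0 = Sat(E[halt U idle]) = {t1, t2, t5}, add states in Sat(¬idle) with every successor in Z. Already a fixed point.
Sat(A[¬idle U E[halt U idle]]) = {t1, t2, t5}
|Sat(A[¬idle U E[halt U idle]])| = |{t1, t2, t5}| = 3.

3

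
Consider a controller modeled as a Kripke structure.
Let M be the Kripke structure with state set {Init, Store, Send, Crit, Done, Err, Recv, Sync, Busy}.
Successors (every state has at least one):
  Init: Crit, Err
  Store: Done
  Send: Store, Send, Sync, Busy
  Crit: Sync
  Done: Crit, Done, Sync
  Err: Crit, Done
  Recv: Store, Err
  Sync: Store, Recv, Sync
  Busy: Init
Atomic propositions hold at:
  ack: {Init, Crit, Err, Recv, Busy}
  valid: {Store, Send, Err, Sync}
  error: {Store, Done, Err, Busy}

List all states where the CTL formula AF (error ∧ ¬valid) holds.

{Store, Done, Busy}

Sat(¬valid) = {Init, Crit, Done, Recv, Busy}
Sat(error ∧ ¬valid) = {Done, Busy}
AF (error ∧ ¬valid): least fixpoint, start Z0 = {Done, Busy}, add states with every successor in Z. Z1 = {Store, Done, Busy}; fixed.
Sat(AF (error ∧ ¬valid)) = {Store, Done, Busy}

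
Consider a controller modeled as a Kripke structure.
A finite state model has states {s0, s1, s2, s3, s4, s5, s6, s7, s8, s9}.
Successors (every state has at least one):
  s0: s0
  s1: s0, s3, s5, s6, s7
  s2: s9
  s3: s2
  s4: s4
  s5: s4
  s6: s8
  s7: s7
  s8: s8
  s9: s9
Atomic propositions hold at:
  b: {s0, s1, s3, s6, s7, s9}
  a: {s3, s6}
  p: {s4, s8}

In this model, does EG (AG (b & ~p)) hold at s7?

Yes

Sat(~p) = {s0, s1, s2, s3, s5, s6, s7, s9}
Sat(b & ~p) = {s0, s1, s3, s6, s7, s9}
AG (b & ~p): greatest fixpoint, start Z0 = {s0, s1, s3, s6, s7, s9}, keep only states in Sat with every successor in Z. Z1 = {s0, s7, s9}; fixed.
Sat(AG (b & ~p)) = {s0, s7, s9}
EG (AG (b & ~p)): greatest fixpoint, start Z0 = {s0, s7, s9}, keep only states in Sat with some successor in Z. Already a fixed point.
Sat(EG (AG (b & ~p))) = {s0, s7, s9}
s7 ∈ Sat(EG (AG (b & ~p))) = {s0, s7, s9}, so the formula holds at s7.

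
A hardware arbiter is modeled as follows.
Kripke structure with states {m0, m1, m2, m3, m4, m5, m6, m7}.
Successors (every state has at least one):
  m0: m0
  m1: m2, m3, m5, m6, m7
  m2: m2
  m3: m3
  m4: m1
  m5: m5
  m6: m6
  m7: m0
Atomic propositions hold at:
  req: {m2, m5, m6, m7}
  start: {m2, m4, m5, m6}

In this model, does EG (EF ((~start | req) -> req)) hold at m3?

Sat(~start) = {m0, m1, m3, m7}
Sat(~start | req) = {m0, m1, m2, m3, m5, m6, m7}
Sat((~start | req) -> req) = {m2, m4, m5, m6, m7}
EF ((~start | req) -> req): least fixpoint, start Z0 = {m2, m4, m5, m6, m7}, add states with some successor in Z. Z1 = {m1, m2, m4, m5, m6, m7}; fixed.
Sat(EF ((~start | req) -> req)) = {m1, m2, m4, m5, m6, m7}
EG (EF ((~start | req) -> req)): greatest fixpoint, start Z0 = {m1, m2, m4, m5, m6, m7}, keep only states in Sat with some successor in Z. Z1 = {m1, m2, m4, m5, m6}; fixed.
Sat(EG (EF ((~start | req) -> req))) = {m1, m2, m4, m5, m6}
m3 ∉ Sat(EG (EF ((~start | req) -> req))) = {m1, m2, m4, m5, m6}, so the formula does not hold at m3.

No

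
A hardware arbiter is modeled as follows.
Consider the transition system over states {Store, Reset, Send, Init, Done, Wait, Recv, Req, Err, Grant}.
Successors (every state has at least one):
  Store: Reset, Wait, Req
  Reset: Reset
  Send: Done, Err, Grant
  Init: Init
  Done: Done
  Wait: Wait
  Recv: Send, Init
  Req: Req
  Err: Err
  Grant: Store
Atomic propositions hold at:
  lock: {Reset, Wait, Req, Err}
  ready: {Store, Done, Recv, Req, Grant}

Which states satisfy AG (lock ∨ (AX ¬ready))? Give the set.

{Reset, Init, Wait, Req, Err}

Sat(¬ready) = {Reset, Send, Init, Wait, Err}
Sat(AX ¬ready) = {s : every successor in {Reset, Send, Init, Wait, Err}} = {Reset, Init, Wait, Recv, Err}
Sat(lock ∨ (AX ¬ready)) = {Reset, Init, Wait, Recv, Req, Err}
AG (lock ∨ (AX ¬ready)): greatest fixpoint, start Z0 = {Reset, Init, Wait, Recv, Req, Err}, keep only states in Sat with every successor in Z. Z1 = {Reset, Init, Wait, Req, Err}; fixed.
Sat(AG (lock ∨ (AX ¬ready))) = {Reset, Init, Wait, Req, Err}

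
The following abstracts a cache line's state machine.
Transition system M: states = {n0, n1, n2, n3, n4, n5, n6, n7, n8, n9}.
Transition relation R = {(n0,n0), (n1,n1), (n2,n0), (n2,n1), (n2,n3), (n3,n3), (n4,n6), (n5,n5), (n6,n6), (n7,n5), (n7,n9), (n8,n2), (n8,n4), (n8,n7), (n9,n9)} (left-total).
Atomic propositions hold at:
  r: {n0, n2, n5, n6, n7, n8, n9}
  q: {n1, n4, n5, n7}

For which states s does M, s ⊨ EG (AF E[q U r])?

{n0, n2, n4, n5, n6, n7, n8, n9}

E[q U r]: least fixpoint, start Z0 = Sat(r) = {n0, n2, n5, n6, n7, n8, n9}, add states in Sat(q) with some successor in Z. Z1 = {n0, n2, n4, n5, n6, n7, n8, n9}; fixed.
Sat(E[q U r]) = {n0, n2, n4, n5, n6, n7, n8, n9}
AF E[q U r]: least fixpoint, start Z0 = {n0, n2, n4, n5, n6, n7, n8, n9}, add states with every successor in Z. Already a fixed point.
Sat(AF E[q U r]) = {n0, n2, n4, n5, n6, n7, n8, n9}
EG (AF E[q U r]): greatest fixpoint, start Z0 = {n0, n2, n4, n5, n6, n7, n8, n9}, keep only states in Sat with some successor in Z. Already a fixed point.
Sat(EG (AF E[q U r])) = {n0, n2, n4, n5, n6, n7, n8, n9}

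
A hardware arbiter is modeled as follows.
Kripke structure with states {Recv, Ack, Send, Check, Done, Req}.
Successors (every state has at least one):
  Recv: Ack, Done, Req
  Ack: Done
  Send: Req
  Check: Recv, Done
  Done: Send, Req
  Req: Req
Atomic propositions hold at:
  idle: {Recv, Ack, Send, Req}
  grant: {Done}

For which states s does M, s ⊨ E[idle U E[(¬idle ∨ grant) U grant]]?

{Recv, Ack, Check, Done}

Sat(¬idle) = {Check, Done}
Sat(¬idle ∨ grant) = {Check, Done}
E[(¬idle ∨ grant) U grant]: least fixpoint, start Z0 = Sat(grant) = {Done}, add states in Sat(¬idle ∨ grant) with some successor in Z. Z1 = {Check, Done}; fixed.
Sat(E[(¬idle ∨ grant) U grant]) = {Check, Done}
E[idle U E[(¬idle ∨ grant) U grant]]: least fixpoint, start Z0 = Sat(E[(¬idle ∨ grant) U grant]) = {Check, Done}, add states in Sat(idle) with some successor in Z. Z1 = {Recv, Ack, Check, Done}; fixed.
Sat(E[idle U E[(¬idle ∨ grant) U grant]]) = {Recv, Ack, Check, Done}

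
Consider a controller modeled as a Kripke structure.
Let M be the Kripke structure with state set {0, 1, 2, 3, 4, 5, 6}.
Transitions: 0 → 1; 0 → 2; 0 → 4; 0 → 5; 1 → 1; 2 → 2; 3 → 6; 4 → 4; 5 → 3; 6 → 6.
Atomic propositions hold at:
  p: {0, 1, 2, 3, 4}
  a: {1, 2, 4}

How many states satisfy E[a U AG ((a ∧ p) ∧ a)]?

3

Sat(a ∧ p) = {1, 2, 4}
Sat((a ∧ p) ∧ a) = {1, 2, 4}
AG ((a ∧ p) ∧ a): greatest fixpoint, start Z0 = {1, 2, 4}, keep only states in Sat with every successor in Z. Already a fixed point.
Sat(AG ((a ∧ p) ∧ a)) = {1, 2, 4}
E[a U AG ((a ∧ p) ∧ a)]: least fixpoint, start Z0 = Sat(AG ((a ∧ p) ∧ a)) = {1, 2, 4}, add states in Sat(a) with some successor in Z. Already a fixed point.
Sat(E[a U AG ((a ∧ p) ∧ a)]) = {1, 2, 4}
|Sat(E[a U AG ((a ∧ p) ∧ a)])| = |{1, 2, 4}| = 3.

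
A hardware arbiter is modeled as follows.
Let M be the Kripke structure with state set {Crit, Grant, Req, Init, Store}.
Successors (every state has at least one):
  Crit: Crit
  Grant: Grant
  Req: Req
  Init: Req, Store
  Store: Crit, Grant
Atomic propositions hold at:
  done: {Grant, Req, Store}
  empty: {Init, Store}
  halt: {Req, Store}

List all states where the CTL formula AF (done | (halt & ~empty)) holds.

Sat(~empty) = {Crit, Grant, Req}
Sat(halt & ~empty) = {Req}
Sat(done | (halt & ~empty)) = {Grant, Req, Store}
AF (done | (halt & ~empty)): least fixpoint, start Z0 = {Grant, Req, Store}, add states with every successor in Z. Z1 = {Grant, Req, Init, Store}; fixed.
Sat(AF (done | (halt & ~empty))) = {Grant, Req, Init, Store}

{Grant, Req, Init, Store}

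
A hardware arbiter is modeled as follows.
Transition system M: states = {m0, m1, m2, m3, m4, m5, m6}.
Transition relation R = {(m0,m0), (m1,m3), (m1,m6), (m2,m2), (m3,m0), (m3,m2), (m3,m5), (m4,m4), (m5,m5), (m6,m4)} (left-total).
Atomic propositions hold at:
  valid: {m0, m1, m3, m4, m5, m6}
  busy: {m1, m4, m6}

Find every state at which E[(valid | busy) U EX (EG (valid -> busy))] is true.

{m1, m2, m3, m4, m6}

Sat(valid | busy) = {m0, m1, m3, m4, m5, m6}
Sat(valid -> busy) = {m1, m2, m4, m6}
EG (valid -> busy): greatest fixpoint, start Z0 = {m1, m2, m4, m6}, keep only states in Sat with some successor in Z. Already a fixed point.
Sat(EG (valid -> busy)) = {m1, m2, m4, m6}
Sat(EX (EG (valid -> busy))) = {s : some successor in {m1, m2, m4, m6}} = {m1, m2, m3, m4, m6}
E[(valid | busy) U EX (EG (valid -> busy))]: least fixpoint, start Z0 = Sat(EX (EG (valid -> busy))) = {m1, m2, m3, m4, m6}, add states in Sat(valid | busy) with some successor in Z. Already a fixed point.
Sat(E[(valid | busy) U EX (EG (valid -> busy))]) = {m1, m2, m3, m4, m6}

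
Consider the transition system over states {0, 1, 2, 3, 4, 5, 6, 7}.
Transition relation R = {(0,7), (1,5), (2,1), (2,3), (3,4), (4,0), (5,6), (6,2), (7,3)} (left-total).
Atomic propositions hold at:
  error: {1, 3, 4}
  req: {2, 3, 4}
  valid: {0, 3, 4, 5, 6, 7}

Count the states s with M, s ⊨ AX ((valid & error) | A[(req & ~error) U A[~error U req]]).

7

Sat(valid & error) = {3, 4}
Sat(~error) = {0, 2, 5, 6, 7}
Sat(req & ~error) = {2}
A[~error U req]: least fixpoint, start Z0 = Sat(req) = {2, 3, 4}, add states in Sat(~error) with every successor in Z. Z1 = {2, 3, 4, 6, 7}; Z2 = {0, 2, 3, 4, 5, 6, 7}; fixed.
Sat(A[~error U req]) = {0, 2, 3, 4, 5, 6, 7}
A[(req & ~error) U A[~error U req]]: least fixpoint, start Z0 = Sat(A[~error U req]) = {0, 2, 3, 4, 5, 6, 7}, add states in Sat(req & ~error) with every successor in Z. Already a fixed point.
Sat(A[(req & ~error) U A[~error U req]]) = {0, 2, 3, 4, 5, 6, 7}
Sat((valid & error) | A[(req & ~error) U A[~error U req]]) = {0, 2, 3, 4, 5, 6, 7}
Sat(AX ((valid & error) | A[(req & ~error) U A[~error U req]])) = {s : every successor in {0, 2, 3, 4, 5, 6, 7}} = {0, 1, 3, 4, 5, 6, 7}
|Sat(AX ((valid & error) | A[(req & ~error) U A[~error U req]]))| = |{0, 1, 3, 4, 5, 6, 7}| = 7.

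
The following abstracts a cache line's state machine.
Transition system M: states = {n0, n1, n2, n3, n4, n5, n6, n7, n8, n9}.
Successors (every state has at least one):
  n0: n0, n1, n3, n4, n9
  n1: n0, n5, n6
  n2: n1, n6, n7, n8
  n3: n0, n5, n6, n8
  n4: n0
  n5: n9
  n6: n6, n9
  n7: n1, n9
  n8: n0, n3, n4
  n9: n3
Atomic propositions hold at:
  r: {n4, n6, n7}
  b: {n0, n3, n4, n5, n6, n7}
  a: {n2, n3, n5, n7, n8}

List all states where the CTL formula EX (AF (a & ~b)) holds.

{n2, n3}

Sat(~b) = {n1, n2, n8, n9}
Sat(a & ~b) = {n2, n8}
AF (a & ~b): least fixpoint, start Z0 = {n2, n8}, add states with every successor in Z. Already a fixed point.
Sat(AF (a & ~b)) = {n2, n8}
Sat(EX (AF (a & ~b))) = {s : some successor in {n2, n8}} = {n2, n3}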